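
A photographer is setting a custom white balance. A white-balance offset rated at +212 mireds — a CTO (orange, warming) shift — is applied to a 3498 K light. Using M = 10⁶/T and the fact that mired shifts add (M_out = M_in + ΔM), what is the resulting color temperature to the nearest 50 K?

M_in = 10⁶/3498 = 285.88 mireds.
M_out = 285.88 + (+212) = 497.88 mireds.
T_out = 10⁶/497.88 = 2008.5 K → 2000 K.

2000 K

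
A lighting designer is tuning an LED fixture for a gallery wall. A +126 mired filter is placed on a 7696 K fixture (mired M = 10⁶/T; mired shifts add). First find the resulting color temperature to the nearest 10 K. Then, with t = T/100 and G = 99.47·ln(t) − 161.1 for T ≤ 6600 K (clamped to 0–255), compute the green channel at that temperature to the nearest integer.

204

M_in = 10⁶/7696 = 129.94; M_out = 129.94 + (+126) = 255.94.
T_out = 10⁶/255.94 = 3907.2 K → 3910 K; t = 39.1.
G = 99.47·ln 39.1 − 161.1 = 99.47·3.6661 − 161.1 = 203.569.
Rounded: 204.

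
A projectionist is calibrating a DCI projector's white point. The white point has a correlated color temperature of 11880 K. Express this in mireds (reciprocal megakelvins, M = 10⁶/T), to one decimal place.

M = 10⁶ / 11880 = 84.175 → 84.2 mireds.

84.2 mireds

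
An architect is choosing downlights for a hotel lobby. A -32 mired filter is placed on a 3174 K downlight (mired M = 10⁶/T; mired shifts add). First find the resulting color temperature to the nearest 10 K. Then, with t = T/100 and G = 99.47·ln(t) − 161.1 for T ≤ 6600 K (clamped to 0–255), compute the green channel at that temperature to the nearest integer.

M_in = 10⁶/3174 = 315.06; M_out = 315.06 + (-32) = 283.06.
T_out = 10⁶/283.06 = 3532.8 K → 3530 K; t = 35.3.
G = 99.47·ln 35.3 − 161.1 = 99.47·3.5639 − 161.1 = 193.399.
Rounded: 193.

193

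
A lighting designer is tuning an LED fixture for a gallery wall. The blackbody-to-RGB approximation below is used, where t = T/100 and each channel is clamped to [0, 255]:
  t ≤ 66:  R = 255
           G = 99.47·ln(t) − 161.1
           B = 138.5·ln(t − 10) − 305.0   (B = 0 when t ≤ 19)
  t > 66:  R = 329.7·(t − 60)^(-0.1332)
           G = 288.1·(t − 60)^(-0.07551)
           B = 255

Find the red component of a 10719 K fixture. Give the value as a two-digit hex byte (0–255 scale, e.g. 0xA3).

t = 10719/100 = 107.19; the t > 66 branch applies.
R = 329.7·(107.19 − 60)^(-0.1332) = 329.7·47.19^(-0.1332) = 329.7·0.59847 = 197.316.
Rounded: 197; in hex, 0xC5.

0xC5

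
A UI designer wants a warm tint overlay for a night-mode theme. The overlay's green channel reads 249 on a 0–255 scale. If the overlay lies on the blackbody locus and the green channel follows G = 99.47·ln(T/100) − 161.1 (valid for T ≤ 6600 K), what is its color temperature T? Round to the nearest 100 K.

6200 K

ln t = (249 + 161.1) / 99.47 = 4.1229.
t = e^4.1229 = 61.735.
T = 100·t = 6174 K → 6200 K to the nearest 100 K.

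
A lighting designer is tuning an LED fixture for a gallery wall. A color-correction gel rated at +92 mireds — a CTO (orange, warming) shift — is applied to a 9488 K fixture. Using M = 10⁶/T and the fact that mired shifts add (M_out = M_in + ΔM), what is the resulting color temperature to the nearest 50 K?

M_in = 10⁶/9488 = 105.40 mireds.
M_out = 105.40 + (+92) = 197.40 mireds.
T_out = 10⁶/197.40 = 5066.0 K → 5050 K.

5050 K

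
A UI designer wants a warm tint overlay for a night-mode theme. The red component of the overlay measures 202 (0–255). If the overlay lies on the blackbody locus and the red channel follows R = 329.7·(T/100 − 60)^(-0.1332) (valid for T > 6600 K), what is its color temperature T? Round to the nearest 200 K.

(t − 60)^(-0.1332) = 202/329.7 = 0.61268.
t − 60 = 0.61268^(1/-0.1332) = 0.61268^(-7.508) = 39.569, so t = 99.569.
T = 100·t = 9957 K → 10000 K to the nearest 200 K.

10000 K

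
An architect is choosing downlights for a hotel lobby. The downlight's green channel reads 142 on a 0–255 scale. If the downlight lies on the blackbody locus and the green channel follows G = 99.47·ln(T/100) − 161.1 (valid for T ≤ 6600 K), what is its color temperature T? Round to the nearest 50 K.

ln t = (142 + 161.1) / 99.47 = 3.0471.
t = e^3.0471 = 21.055.
T = 100·t = 2106 K → 2100 K to the nearest 50 K.

2100 K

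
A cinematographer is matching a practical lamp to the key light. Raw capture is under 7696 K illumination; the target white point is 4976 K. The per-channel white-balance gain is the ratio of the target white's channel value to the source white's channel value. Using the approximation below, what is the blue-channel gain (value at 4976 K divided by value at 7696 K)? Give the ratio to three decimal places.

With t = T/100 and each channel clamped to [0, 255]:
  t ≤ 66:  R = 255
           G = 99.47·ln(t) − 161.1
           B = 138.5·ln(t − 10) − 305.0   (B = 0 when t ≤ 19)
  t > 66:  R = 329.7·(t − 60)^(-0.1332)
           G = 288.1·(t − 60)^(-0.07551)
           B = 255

At 7696 K (t = 76.96):
  B = 255 by definition for t > 66.
At 4976 K (t = 49.76):
  B = 138.5·ln(49.76 − 10) − 305.0 = 138.5·ln 39.76 − 305.0 = 138.5·3.6829 − 305.0 = 205.076.
Gain = 205.076 / 255.000 = 0.8042 → 0.804.

0.804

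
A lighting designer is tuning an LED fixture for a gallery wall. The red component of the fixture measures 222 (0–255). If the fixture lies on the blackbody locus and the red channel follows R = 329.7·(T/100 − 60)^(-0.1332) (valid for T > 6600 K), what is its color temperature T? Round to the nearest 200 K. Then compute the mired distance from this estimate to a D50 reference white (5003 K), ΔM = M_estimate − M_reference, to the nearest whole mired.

-75 mireds

(t − 60)^(-0.1332) = 222/329.7 = 0.67334.
t − 60 = 0.67334^(1/-0.1332) = 0.67334^(-7.508) = 19.478, so t = 79.478.
T = 100·t = 7948 K → 8000 K to the nearest 200 K.
M_estimate = 10⁶/8000 = 125.00; M_reference = 10⁶/5003 = 199.88.
ΔM = 125.00 − 199.88 = -74.88 → -75 mireds.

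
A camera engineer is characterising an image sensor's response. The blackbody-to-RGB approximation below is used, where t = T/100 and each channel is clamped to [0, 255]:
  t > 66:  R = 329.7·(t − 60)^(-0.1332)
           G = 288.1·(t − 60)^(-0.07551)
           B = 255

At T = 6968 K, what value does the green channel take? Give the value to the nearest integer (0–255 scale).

t = 6968/100 = 69.68; the t > 66 branch applies.
G = 288.1·(69.68 − 60)^(-0.07551) = 288.1·9.68^(-0.07551) = 288.1·0.84247 = 242.717.
Rounded: 243.

243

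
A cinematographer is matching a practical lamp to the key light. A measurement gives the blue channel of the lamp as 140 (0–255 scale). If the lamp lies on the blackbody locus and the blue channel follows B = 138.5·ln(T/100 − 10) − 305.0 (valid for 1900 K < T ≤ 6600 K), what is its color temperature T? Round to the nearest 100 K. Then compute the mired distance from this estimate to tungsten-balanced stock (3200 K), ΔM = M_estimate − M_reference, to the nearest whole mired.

ln(t − 10) = (140 + 305.0) / 138.5 = 3.2130.
t − 10 = e^3.2130 = 24.853, so t = 34.853.
T = 100·t = 3485 K → 3500 K to the nearest 100 K.
M_estimate = 10⁶/3500 = 285.71; M_reference = 10⁶/3200 = 312.50.
ΔM = 285.71 − 312.50 = -26.79 → -27 mireds.

-27 mireds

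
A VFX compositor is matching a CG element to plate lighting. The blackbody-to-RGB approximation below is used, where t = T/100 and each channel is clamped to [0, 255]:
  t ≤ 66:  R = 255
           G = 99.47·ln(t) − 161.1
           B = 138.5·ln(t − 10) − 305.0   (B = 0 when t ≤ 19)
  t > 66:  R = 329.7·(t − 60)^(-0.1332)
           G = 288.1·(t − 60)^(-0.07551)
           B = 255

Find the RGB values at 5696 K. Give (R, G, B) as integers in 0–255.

t = 5696/100 = 56.96; the t ≤ 66 branch applies.
R = 255 by definition for t ≤ 66.
G = 99.47·ln 56.96 − 161.1 = 99.47·4.0423 − 161.1 = 240.992.
B = 138.5·ln(56.96 − 10) − 305.0 = 138.5·ln 46.96 − 305.0 = 138.5·3.8493 − 305.0 = 228.128.
Rounded: (255, 241, 228).

(255, 241, 228)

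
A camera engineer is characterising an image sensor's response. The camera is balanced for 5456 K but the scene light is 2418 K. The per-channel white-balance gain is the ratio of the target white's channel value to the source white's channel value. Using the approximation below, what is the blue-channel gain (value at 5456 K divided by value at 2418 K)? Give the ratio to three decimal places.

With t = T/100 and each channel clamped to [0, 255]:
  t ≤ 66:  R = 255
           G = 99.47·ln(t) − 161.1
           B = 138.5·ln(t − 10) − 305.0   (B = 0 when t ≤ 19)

3.546

At 2418 K (t = 24.18):
  B = 138.5·ln(24.18 − 10) − 305.0 = 138.5·ln 14.18 − 305.0 = 138.5·2.6518 − 305.0 = 62.279.
At 5456 K (t = 54.56):
  B = 138.5·ln(54.56 − 10) − 305.0 = 138.5·ln 44.56 − 305.0 = 138.5·3.7968 − 305.0 = 220.862.
Gain = 220.862 / 62.279 = 3.5463 → 3.546.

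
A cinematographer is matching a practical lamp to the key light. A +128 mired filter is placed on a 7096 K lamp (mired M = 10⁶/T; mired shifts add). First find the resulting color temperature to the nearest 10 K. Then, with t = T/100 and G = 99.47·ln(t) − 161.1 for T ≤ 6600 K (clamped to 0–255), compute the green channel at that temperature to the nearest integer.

M_in = 10⁶/7096 = 140.92; M_out = 140.92 + (+128) = 268.92.
T_out = 10⁶/268.92 = 3718.5 K → 3720 K; t = 37.2.
G = 99.47·ln 37.2 − 161.1 = 99.47·3.6163 − 161.1 = 198.614.
Rounded: 199.

199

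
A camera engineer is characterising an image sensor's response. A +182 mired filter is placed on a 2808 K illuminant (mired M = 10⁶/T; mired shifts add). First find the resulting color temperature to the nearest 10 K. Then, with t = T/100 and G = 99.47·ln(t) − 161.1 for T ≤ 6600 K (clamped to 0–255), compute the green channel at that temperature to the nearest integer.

M_in = 10⁶/2808 = 356.13; M_out = 356.13 + (+182) = 538.13.
T_out = 10⁶/538.13 = 1858.3 K → 1860 K; t = 18.6.
G = 99.47·ln 18.6 − 161.1 = 99.47·2.9232 − 161.1 = 129.667.
Rounded: 130.

130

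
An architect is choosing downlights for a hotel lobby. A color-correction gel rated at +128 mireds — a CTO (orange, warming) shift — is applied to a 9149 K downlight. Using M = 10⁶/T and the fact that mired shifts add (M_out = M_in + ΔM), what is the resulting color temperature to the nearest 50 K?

4200 K

M_in = 10⁶/9149 = 109.30 mireds.
M_out = 109.30 + (+128) = 237.30 mireds.
T_out = 10⁶/237.30 = 4214.0 K → 4200 K.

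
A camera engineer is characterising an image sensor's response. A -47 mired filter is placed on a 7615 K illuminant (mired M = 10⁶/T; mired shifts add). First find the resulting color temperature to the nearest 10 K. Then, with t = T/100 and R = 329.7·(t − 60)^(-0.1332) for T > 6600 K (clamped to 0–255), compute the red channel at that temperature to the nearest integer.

192

M_in = 10⁶/7615 = 131.32; M_out = 131.32 + (-47) = 84.32.
T_out = 10⁶/84.32 = 11859.6 K → 11860 K; t = 118.6.
R = 329.7·(118.6 − 60)^(-0.1332) = 329.7·58.6^(-0.1332) = 329.7·0.58145 = 191.706.
Rounded: 192.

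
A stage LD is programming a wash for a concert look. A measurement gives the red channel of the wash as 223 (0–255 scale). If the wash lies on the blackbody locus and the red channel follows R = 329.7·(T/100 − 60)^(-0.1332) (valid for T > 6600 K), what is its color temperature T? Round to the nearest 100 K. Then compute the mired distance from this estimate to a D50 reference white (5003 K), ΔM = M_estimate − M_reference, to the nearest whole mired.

(t − 60)^(-0.1332) = 223/329.7 = 0.67637.
t − 60 = 0.67637^(1/-0.1332) = 0.67637^(-7.508) = 18.831, so t = 78.831.
T = 100·t = 7883 K → 7900 K to the nearest 100 K.
M_estimate = 10⁶/7900 = 126.58; M_reference = 10⁶/5003 = 199.88.
ΔM = 126.58 − 199.88 = -73.30 → -73 mireds.

-73 mireds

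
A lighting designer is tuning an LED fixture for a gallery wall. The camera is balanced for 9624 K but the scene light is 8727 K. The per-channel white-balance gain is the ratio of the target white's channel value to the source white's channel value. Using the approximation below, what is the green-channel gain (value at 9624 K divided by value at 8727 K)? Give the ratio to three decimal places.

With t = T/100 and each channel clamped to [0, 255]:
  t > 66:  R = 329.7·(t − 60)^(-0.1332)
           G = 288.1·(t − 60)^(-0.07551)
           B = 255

At 8727 K (t = 87.27):
  G = 288.1·(87.27 − 60)^(-0.07551) = 288.1·27.27^(-0.07551) = 288.1·0.77910 = 224.458.
At 9624 K (t = 96.24):
  G = 288.1·(96.24 − 60)^(-0.07551) = 288.1·36.24^(-0.07551) = 288.1·0.76255 = 219.689.
Gain = 219.689 / 224.458 = 0.9788 → 0.979.

0.979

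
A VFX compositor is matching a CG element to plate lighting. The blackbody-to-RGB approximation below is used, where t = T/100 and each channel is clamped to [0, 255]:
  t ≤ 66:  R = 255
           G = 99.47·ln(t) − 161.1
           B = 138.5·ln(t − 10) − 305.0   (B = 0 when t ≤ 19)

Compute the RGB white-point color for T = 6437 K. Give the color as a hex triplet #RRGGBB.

t = 6437/100 = 64.37; the t ≤ 66 branch applies.
R = 255 by definition for t ≤ 66.
G = 99.47·ln 64.37 − 161.1 = 99.47·4.1646 − 161.1 = 253.158.
B = 138.5·ln(64.37 − 10) − 305.0 = 138.5·ln 54.37 − 305.0 = 138.5·3.9958 − 305.0 = 248.420.
Rounded: (255, 253, 248).
In hex: #FFFDF8.

#FFFDF8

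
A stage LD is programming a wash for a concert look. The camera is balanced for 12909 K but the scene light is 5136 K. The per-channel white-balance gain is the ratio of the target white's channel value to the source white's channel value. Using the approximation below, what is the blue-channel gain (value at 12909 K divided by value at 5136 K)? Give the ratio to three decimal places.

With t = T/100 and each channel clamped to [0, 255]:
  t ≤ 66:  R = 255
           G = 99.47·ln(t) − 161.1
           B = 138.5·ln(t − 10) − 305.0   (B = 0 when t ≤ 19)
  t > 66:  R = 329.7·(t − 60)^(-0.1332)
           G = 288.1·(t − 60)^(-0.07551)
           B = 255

At 5136 K (t = 51.36):
  B = 138.5·ln(51.36 − 10) − 305.0 = 138.5·ln 41.36 − 305.0 = 138.5·3.7223 − 305.0 = 210.541.
At 12909 K (t = 129.09):
  B = 255 by definition for t > 66.
Gain = 255.000 / 210.541 = 1.2112 → 1.211.

1.211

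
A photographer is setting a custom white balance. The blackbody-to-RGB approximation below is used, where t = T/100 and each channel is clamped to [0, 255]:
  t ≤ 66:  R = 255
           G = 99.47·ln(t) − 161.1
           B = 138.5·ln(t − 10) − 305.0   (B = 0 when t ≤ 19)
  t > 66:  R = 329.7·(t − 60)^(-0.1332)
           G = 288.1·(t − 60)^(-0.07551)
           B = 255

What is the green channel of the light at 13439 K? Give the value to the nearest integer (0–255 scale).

t = 13439/100 = 134.39; the t > 66 branch applies.
G = 288.1·(134.39 − 60)^(-0.07551) = 288.1·74.39^(-0.07551) = 288.1·0.72224 = 208.078.
Rounded: 208.

208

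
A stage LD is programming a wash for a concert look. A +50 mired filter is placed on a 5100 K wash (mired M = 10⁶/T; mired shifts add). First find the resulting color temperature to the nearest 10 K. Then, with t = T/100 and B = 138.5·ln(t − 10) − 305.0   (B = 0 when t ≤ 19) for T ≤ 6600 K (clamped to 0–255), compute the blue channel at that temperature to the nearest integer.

M_in = 10⁶/5100 = 196.08; M_out = 196.08 + (+50) = 246.08.
T_out = 10⁶/246.08 = 4063.7 K → 4060 K; t = 40.6.
B = 138.5·ln(40.6 − 10) − 305.0 = 138.5·ln 30.6 − 305.0 = 138.5·3.4210 − 305.0 = 168.809.
Rounded: 169.

169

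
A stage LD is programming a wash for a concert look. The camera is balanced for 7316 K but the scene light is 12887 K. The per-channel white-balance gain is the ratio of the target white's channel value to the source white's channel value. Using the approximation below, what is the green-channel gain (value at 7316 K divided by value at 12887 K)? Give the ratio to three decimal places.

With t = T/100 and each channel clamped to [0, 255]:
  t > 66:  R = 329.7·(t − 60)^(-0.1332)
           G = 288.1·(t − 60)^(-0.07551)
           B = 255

At 12887 K (t = 128.87):
  G = 288.1·(128.87 − 60)^(-0.07551) = 288.1·68.87^(-0.07551) = 288.1·0.72646 = 209.292.
At 7316 K (t = 73.16):
  G = 288.1·(73.16 − 60)^(-0.07551) = 288.1·13.16^(-0.07551) = 288.1·0.82316 = 237.153.
Gain = 237.153 / 209.292 = 1.1331 → 1.133.

1.133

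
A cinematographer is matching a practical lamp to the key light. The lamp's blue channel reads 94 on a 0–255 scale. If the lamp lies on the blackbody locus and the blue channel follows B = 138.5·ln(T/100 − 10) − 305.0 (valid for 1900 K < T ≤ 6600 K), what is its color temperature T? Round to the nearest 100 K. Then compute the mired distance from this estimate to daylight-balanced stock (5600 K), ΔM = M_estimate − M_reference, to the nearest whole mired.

+179 mireds

ln(t − 10) = (94 + 305.0) / 138.5 = 2.8809.
t − 10 = e^2.8809 = 17.830, so t = 27.830.
T = 100·t = 2783 K → 2800 K to the nearest 100 K.
M_estimate = 10⁶/2800 = 357.14; M_reference = 10⁶/5600 = 178.57.
ΔM = 357.14 − 178.57 = 178.57 → +179 mireds.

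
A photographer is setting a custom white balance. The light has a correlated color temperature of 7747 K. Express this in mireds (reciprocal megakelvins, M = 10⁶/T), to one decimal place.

M = 10⁶ / 7747 = 129.082 → 129.1 mireds.

129.1 mireds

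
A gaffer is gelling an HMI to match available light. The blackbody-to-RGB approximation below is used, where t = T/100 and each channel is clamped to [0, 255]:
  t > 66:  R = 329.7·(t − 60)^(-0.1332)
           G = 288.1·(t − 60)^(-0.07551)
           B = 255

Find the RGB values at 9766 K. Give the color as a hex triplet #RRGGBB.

#CBDBFF

t = 9766/100 = 97.66; the t > 66 branch applies.
R = 329.7·(97.66 − 60)^(-0.1332) = 329.7·37.66^(-0.1332) = 329.7·0.61673 = 203.335.
G = 288.1·(97.66 − 60)^(-0.07551) = 288.1·37.66^(-0.07551) = 288.1·0.76034 = 219.053.
B = 255 by definition for t > 66.
Rounded: (203, 219, 255).
In hex: #CBDBFF.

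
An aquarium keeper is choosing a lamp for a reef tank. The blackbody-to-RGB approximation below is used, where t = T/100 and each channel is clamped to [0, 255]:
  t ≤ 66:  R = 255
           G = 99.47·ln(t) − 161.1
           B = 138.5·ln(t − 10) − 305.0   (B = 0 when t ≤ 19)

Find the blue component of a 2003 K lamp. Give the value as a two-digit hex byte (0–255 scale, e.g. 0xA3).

0x0E

t = 2003/100 = 20.03; the t ≤ 66 branch applies.
B = 138.5·ln(20.03 − 10) − 305.0 = 138.5·ln 10.03 − 305.0 = 138.5·2.3056 − 305.0 = 14.323.
Rounded: 14; in hex, 0x0E.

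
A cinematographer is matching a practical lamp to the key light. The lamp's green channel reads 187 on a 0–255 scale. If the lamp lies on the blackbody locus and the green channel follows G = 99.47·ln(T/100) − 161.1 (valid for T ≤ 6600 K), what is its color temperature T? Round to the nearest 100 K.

3300 K

ln t = (187 + 161.1) / 99.47 = 3.4995.
t = e^3.4995 = 33.100.
T = 100·t = 3310 K → 3300 K to the nearest 100 K.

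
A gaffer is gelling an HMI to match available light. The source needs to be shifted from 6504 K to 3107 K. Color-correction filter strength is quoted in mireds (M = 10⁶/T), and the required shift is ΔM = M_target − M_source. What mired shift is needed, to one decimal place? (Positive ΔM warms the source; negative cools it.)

M_source = 10⁶/6504 = 153.752; M_target = 10⁶/3107 = 321.854.
ΔM = 321.854 − 153.752 = 168.102 → +168.1 mireds, a warming shift.

+168.1 mireds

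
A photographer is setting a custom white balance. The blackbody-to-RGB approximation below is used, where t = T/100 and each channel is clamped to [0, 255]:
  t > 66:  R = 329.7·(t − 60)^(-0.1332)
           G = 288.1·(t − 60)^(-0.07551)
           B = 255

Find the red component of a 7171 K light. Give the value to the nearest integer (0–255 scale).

238

t = 7171/100 = 71.71; the t > 66 branch applies.
R = 329.7·(71.71 − 60)^(-0.1332) = 329.7·11.71^(-0.1332) = 329.7·0.72056 = 237.568.
Rounded: 238.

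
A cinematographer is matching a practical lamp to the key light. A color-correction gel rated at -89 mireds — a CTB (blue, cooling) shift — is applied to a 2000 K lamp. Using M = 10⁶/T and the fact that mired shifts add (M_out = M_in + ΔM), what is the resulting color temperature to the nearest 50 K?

2450 K

M_in = 10⁶/2000 = 500.00 mireds.
M_out = 500.00 + (-89) = 411.00 mireds.
T_out = 10⁶/411.00 = 2433.1 K → 2450 K.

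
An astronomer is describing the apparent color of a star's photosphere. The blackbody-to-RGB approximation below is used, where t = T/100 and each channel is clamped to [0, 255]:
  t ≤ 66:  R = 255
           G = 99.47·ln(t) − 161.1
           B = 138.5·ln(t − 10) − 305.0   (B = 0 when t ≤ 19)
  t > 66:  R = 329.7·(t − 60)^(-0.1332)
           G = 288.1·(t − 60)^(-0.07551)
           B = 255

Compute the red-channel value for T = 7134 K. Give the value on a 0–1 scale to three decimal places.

t = 7134/100 = 71.34; the t > 66 branch applies.
R = 329.7·(71.34 − 60)^(-0.1332) = 329.7·11.34^(-0.1332) = 329.7·0.72364 = 238.586.
On a 0–1 scale: 238.586/255 = 0.9356 → 0.936.

0.936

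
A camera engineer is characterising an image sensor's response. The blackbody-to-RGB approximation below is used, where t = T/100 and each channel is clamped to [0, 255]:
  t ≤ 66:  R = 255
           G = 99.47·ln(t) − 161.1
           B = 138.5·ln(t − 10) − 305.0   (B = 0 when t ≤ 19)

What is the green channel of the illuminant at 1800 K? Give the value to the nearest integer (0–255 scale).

126

t = 1800/100 = 18; the t ≤ 66 branch applies.
G = 99.47·ln 18 − 161.1 = 99.47·2.8904 − 161.1 = 126.405.
Rounded: 126.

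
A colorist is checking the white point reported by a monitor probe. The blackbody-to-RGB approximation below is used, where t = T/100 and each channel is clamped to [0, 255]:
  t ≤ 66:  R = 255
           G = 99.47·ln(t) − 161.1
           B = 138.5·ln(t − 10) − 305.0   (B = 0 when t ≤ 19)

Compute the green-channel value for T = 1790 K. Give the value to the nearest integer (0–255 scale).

126

t = 1790/100 = 17.9; the t ≤ 66 branch applies.
G = 99.47·ln 17.9 − 161.1 = 99.47·2.8848 − 161.1 = 125.851.
Rounded: 126.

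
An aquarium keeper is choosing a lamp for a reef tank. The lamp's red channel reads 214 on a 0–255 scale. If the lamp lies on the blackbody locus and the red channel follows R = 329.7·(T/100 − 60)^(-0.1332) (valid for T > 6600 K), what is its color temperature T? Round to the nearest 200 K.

(t − 60)^(-0.1332) = 214/329.7 = 0.64907.
t − 60 = 0.64907^(1/-0.1332) = 0.64907^(-7.508) = 25.657, so t = 85.657.
T = 100·t = 8566 K → 8600 K to the nearest 200 K.

8600 K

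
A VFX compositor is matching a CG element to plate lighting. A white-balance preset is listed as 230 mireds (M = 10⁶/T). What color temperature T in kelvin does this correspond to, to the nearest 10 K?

T = 10⁶ / 230 = 4347.83 K → 4350 K.

4350 K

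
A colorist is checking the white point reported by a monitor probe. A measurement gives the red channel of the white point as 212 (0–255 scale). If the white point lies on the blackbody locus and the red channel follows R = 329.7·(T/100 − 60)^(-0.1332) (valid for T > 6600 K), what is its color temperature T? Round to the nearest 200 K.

(t − 60)^(-0.1332) = 212/329.7 = 0.64301.
t − 60 = 0.64301^(1/-0.1332) = 0.64301^(-7.508) = 27.530, so t = 87.530.
T = 100·t = 8753 K → 8800 K to the nearest 200 K.

8800 K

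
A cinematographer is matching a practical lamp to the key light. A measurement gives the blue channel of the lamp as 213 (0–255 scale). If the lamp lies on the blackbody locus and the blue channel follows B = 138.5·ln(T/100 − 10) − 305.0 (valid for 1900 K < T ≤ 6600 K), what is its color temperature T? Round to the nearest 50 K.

5200 K

ln(t − 10) = (213 + 305.0) / 138.5 = 3.7401.
t − 10 = e^3.7401 = 42.101, so t = 52.101.
T = 100·t = 5210 K → 5200 K to the nearest 50 K.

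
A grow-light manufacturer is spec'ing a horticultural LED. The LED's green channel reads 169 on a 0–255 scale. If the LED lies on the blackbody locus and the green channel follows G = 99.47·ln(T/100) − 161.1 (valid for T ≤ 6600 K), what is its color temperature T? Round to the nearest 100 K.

2800 K

ln t = (169 + 161.1) / 99.47 = 3.3186.
t = e^3.3186 = 27.621.
T = 100·t = 2762 K → 2800 K to the nearest 100 K.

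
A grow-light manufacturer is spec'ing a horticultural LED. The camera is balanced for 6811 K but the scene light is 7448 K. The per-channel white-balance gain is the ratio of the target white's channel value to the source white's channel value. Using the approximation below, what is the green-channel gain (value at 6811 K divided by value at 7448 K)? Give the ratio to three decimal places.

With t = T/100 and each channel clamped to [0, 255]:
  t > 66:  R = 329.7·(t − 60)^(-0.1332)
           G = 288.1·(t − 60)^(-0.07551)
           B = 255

1.045

At 7448 K (t = 74.48):
  G = 288.1·(74.48 − 60)^(-0.07551) = 288.1·14.48^(-0.07551) = 288.1·0.81724 = 235.447.
At 6811 K (t = 68.11):
  G = 288.1·(68.11 − 60)^(-0.07551) = 288.1·8.11^(-0.07551) = 288.1·0.85381 = 245.982.
Gain = 245.982 / 235.447 = 1.0447 → 1.045.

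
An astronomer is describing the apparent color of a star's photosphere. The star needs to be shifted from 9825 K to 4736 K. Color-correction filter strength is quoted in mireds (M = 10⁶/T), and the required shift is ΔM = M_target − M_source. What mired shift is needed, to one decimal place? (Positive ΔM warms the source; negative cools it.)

+109.4 mireds

M_source = 10⁶/9825 = 101.781; M_target = 10⁶/4736 = 211.149.
ΔM = 211.149 − 101.781 = 109.367 → +109.4 mireds, a warming shift.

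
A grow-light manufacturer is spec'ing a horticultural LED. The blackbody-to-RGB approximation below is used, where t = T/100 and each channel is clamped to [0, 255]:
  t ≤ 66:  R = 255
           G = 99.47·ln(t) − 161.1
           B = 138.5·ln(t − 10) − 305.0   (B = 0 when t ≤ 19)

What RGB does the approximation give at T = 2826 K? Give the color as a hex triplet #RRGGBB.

t = 2826/100 = 28.26; the t ≤ 66 branch applies.
R = 255 by definition for t ≤ 66.
G = 99.47·ln 28.26 − 161.1 = 99.47·3.3414 − 161.1 = 171.274.
B = 138.5·ln(28.26 − 10) − 305.0 = 138.5·ln 18.26 − 305.0 = 138.5·2.9047 − 305.0 = 97.303.
Rounded: (255, 171, 97).
In hex: #FFAB61.

#FFAB61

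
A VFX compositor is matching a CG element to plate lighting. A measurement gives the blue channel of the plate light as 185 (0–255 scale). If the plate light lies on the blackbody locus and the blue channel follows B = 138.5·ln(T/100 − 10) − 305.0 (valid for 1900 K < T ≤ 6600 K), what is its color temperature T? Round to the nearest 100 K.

ln(t − 10) = (185 + 305.0) / 138.5 = 3.5379.
t − 10 = e^3.5379 = 34.395, so t = 44.395.
T = 100·t = 4439 K → 4400 K to the nearest 100 K.

4400 K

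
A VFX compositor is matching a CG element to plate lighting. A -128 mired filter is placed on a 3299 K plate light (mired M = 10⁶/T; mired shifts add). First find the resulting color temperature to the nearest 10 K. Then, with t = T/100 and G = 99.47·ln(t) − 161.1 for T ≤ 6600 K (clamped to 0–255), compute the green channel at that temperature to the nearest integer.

M_in = 10⁶/3299 = 303.12; M_out = 303.12 + (-128) = 175.12.
T_out = 10⁶/175.12 = 5710.3 K → 5710 K; t = 57.1.
G = 99.47·ln 57.1 − 161.1 = 99.47·4.0448 − 161.1 = 241.237.
Rounded: 241.

241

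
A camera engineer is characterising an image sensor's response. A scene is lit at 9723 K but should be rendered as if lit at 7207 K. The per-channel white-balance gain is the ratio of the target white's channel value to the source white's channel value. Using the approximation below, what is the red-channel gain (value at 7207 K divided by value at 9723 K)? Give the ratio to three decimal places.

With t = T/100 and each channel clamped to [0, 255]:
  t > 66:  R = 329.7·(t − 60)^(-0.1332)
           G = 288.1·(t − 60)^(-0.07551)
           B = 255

1.162

At 9723 K (t = 97.23):
  R = 329.7·(97.23 − 60)^(-0.1332) = 329.7·37.23^(-0.1332) = 329.7·0.61767 = 203.646.
At 7207 K (t = 72.07):
  R = 329.7·(72.07 − 60)^(-0.1332) = 329.7·12.07^(-0.1332) = 329.7·0.71766 = 236.611.
Gain = 236.611 / 203.646 = 1.1619 → 1.162.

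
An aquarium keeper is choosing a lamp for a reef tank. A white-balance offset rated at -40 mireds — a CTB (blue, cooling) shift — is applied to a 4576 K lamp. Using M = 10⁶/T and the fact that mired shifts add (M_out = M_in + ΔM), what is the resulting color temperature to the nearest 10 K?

5600 K

M_in = 10⁶/4576 = 218.53 mireds.
M_out = 218.53 + (-40) = 178.53 mireds.
T_out = 10⁶/178.53 = 5601.3 K → 5600 K.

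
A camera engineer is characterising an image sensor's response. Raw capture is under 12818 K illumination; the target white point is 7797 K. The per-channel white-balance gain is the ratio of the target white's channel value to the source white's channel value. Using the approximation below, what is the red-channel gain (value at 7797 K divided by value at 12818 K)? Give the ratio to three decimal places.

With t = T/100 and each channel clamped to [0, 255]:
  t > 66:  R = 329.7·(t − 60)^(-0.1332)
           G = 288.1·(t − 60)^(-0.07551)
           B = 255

At 12818 K (t = 128.18):
  R = 329.7·(128.18 − 60)^(-0.1332) = 329.7·68.18^(-0.1332) = 329.7·0.56985 = 187.878.
At 7797 K (t = 77.97):
  R = 329.7·(77.97 − 60)^(-0.1332) = 329.7·17.97^(-0.1332) = 329.7·0.68060 = 224.395.
Gain = 224.395 / 187.878 = 1.1944 → 1.194.

1.194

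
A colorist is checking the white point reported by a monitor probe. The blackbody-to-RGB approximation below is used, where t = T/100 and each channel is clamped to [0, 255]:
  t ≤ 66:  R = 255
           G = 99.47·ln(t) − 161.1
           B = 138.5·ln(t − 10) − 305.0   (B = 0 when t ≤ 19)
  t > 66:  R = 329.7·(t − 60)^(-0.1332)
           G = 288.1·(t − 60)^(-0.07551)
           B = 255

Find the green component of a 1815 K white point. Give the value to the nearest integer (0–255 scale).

t = 1815/100 = 18.15; the t ≤ 66 branch applies.
G = 99.47·ln 18.15 − 161.1 = 99.47·2.8987 − 161.1 = 127.231.
Rounded: 127.

127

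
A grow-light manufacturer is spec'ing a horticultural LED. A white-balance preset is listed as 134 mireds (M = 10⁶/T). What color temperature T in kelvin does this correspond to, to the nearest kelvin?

T = 10⁶ / 134 = 7462.69 K → 7463 K.

7463 K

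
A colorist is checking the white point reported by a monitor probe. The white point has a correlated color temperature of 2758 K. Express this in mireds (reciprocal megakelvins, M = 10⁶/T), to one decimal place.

M = 10⁶ / 2758 = 362.582 → 362.6 mireds.

362.6 mireds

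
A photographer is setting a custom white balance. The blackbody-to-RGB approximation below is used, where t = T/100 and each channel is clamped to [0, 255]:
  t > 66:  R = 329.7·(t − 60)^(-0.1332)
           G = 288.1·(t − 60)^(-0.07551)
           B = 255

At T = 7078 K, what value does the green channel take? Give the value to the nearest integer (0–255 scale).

241

t = 7078/100 = 70.78; the t > 66 branch applies.
G = 288.1·(70.78 − 60)^(-0.07551) = 288.1·10.78^(-0.07551) = 288.1·0.83565 = 240.752.
Rounded: 241.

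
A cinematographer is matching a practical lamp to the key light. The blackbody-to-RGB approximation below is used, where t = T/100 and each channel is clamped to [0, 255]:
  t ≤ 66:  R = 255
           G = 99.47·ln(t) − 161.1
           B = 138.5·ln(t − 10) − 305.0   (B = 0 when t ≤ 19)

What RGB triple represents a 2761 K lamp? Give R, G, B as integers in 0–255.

t = 2761/100 = 27.61; the t ≤ 66 branch applies.
R = 255 by definition for t ≤ 66.
G = 99.47·ln 27.61 − 161.1 = 99.47·3.3182 − 161.1 = 168.959.
B = 138.5·ln(27.61 − 10) − 305.0 = 138.5·ln 17.61 − 305.0 = 138.5·2.8685 − 305.0 = 92.283.
Rounded: (255, 169, 92).

R=255, G=169, B=92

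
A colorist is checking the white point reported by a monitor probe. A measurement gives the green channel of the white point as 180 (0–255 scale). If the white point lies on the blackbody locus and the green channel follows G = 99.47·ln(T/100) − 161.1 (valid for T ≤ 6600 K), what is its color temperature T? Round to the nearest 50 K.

3100 K

ln t = (180 + 161.1) / 99.47 = 3.4292.
t = e^3.4292 = 30.851.
T = 100·t = 3085 K → 3100 K to the nearest 50 K.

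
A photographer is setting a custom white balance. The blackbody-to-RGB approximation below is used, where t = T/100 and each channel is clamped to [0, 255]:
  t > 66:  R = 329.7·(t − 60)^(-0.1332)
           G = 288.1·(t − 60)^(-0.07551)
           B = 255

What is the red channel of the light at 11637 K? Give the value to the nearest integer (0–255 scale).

193

t = 11637/100 = 116.37; the t > 66 branch applies.
R = 329.7·(116.37 − 60)^(-0.1332) = 329.7·56.37^(-0.1332) = 329.7·0.58447 = 192.699.
Rounded: 193.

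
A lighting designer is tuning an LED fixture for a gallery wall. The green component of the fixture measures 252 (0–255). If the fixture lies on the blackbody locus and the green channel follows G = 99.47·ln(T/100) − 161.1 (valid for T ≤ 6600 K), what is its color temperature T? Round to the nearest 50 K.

ln t = (252 + 161.1) / 99.47 = 4.1530.
t = e^4.1530 = 63.625.
T = 100·t = 6363 K → 6350 K to the nearest 50 K.

6350 K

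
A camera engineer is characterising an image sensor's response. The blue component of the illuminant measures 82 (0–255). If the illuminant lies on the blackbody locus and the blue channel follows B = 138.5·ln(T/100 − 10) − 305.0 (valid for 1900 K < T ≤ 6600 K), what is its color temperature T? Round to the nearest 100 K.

2600 K

ln(t − 10) = (82 + 305.0) / 138.5 = 2.7942.
t − 10 = e^2.7942 = 16.350, so t = 26.350.
T = 100·t = 2635 K → 2600 K to the nearest 100 K.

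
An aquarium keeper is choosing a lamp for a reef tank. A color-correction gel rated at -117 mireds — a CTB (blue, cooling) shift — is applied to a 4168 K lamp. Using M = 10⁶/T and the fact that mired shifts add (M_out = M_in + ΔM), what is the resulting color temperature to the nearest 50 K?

8150 K

M_in = 10⁶/4168 = 239.92 mireds.
M_out = 239.92 + (-117) = 122.92 mireds.
T_out = 10⁶/122.92 = 8135.2 K → 8150 K.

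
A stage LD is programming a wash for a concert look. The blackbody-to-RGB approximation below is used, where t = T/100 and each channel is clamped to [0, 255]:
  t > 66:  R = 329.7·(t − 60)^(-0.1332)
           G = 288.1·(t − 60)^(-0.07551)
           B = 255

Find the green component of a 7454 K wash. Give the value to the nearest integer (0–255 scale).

t = 7454/100 = 74.54; the t > 66 branch applies.
G = 288.1·(74.54 − 60)^(-0.07551) = 288.1·14.54^(-0.07551) = 288.1·0.81699 = 235.374.
Rounded: 235.

235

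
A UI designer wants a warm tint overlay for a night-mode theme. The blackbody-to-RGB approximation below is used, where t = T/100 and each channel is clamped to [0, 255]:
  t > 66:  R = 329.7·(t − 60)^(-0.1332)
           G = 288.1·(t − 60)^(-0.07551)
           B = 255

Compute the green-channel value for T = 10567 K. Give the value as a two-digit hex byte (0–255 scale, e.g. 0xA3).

0xD8

t = 10567/100 = 105.67; the t > 66 branch applies.
G = 288.1·(105.67 − 60)^(-0.07551) = 288.1·45.67^(-0.07551) = 288.1·0.74934 = 215.886.
Rounded: 216; in hex, 0xD8.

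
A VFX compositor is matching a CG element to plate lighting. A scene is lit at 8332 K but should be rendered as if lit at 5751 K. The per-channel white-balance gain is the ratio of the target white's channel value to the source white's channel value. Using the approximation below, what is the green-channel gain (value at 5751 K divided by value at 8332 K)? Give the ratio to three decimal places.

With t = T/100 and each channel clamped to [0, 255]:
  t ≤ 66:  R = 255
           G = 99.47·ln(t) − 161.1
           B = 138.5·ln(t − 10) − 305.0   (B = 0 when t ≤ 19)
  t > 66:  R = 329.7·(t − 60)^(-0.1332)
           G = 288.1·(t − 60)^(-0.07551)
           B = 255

1.065

At 8332 K (t = 83.32):
  G = 288.1·(83.32 − 60)^(-0.07551) = 288.1·23.32^(-0.07551) = 288.1·0.78836 = 227.126.
At 5751 K (t = 57.51):
  G = 99.47·ln 57.51 − 161.1 = 99.47·4.0520 − 161.1 = 241.948.
Gain = 241.948 / 227.126 = 1.0653 → 1.065.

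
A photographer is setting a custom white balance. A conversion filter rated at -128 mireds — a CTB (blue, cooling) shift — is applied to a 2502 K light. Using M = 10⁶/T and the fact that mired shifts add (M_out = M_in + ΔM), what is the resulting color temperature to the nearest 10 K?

3680 K

M_in = 10⁶/2502 = 399.68 mireds.
M_out = 399.68 + (-128) = 271.68 mireds.
T_out = 10⁶/271.68 = 3680.8 K → 3680 K.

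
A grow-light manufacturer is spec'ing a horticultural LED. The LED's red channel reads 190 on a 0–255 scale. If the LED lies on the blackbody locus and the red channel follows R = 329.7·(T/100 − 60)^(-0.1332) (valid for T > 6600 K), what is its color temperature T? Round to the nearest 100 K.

(t − 60)^(-0.1332) = 190/329.7 = 0.57628.
t − 60 = 0.57628^(1/-0.1332) = 0.57628^(-7.508) = 62.667, so t = 122.667.
T = 100·t = 12267 K → 12300 K to the nearest 100 K.

12300 K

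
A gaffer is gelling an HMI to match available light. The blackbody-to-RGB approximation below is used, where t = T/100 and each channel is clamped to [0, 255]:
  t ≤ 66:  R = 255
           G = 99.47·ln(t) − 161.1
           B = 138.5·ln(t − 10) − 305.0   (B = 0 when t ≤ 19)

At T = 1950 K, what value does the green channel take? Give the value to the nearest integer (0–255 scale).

134

t = 1950/100 = 19.5; the t ≤ 66 branch applies.
G = 99.47·ln 19.5 − 161.1 = 99.47·2.9704 − 161.1 = 134.367.
Rounded: 134.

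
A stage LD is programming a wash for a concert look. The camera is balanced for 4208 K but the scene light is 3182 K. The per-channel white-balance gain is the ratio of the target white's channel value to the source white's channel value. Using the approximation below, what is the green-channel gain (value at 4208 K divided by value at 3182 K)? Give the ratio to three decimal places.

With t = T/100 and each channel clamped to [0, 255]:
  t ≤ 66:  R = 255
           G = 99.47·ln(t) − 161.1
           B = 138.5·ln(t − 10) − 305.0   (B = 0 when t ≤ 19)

At 3182 K (t = 31.82):
  G = 99.47·ln 31.82 − 161.1 = 99.47·3.4601 − 161.1 = 183.076.
At 4208 K (t = 42.08):
  G = 99.47·ln 42.08 − 161.1 = 99.47·3.7396 − 161.1 = 210.875.
Gain = 210.875 / 183.076 = 1.1518 → 1.152.

1.152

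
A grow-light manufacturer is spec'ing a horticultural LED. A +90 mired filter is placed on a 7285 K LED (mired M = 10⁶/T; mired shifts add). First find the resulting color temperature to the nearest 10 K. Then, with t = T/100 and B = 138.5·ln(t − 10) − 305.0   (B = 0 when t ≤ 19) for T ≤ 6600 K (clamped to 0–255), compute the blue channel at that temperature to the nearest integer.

183

M_in = 10⁶/7285 = 137.27; M_out = 137.27 + (+90) = 227.27.
T_out = 10⁶/227.27 = 4400.1 K → 4400 K; t = 44.
B = 138.5·ln(44 − 10) − 305.0 = 138.5·ln 34 − 305.0 = 138.5·3.5264 − 305.0 = 183.401.
Rounded: 183.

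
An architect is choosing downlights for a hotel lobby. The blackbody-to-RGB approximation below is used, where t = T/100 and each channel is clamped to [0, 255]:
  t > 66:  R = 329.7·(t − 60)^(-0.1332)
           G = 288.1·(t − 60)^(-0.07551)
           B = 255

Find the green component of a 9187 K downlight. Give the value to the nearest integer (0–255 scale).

222

t = 9187/100 = 91.87; the t > 66 branch applies.
G = 288.1·(91.87 − 60)^(-0.07551) = 288.1·31.87^(-0.07551) = 288.1·0.76998 = 221.831.
Rounded: 222.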